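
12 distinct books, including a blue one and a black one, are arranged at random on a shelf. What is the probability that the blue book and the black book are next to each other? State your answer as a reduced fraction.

1/6

There are 12! = 479001600 arrangements.
Treat the blue book and the black book as a block: 11! arrangements of the blocks × 2 orders within the block = 2·39916800 = 79833600.
Probability = 79833600/479001600 = 1/6.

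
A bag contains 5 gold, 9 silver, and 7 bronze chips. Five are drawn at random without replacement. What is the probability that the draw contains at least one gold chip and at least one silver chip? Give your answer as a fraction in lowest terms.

1690/2261

There are C(21,5) = 20349 possible draws.
By inclusion-exclusion on the complements, draws missing all gold or all silver: C(16,5) + C(12,5) − C(7,5) = 4368 + 792 − 21 = 5139.
So draws with at least one of each: 20349 − 5139 = 15210, probability 15210/20349 = 1690/2261.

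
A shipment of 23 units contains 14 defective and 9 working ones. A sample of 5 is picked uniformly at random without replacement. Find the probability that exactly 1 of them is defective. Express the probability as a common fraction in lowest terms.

There are C(23,5) = 33649 ways to choose 5 from 23.
Selections with exactly 1 defective: choose 1 of the 14 defective and 4 of the 9 working, C(14,1)·C(9,4) = 14·126 = 1764.
Probability = 1764/33649 = 252/4807.

252/4807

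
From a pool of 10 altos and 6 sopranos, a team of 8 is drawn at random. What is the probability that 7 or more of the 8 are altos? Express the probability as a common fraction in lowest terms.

There are C(16,8) = 12870 ways to choose the 8.
Favorable selections (7 or more altos): C(10,7)·C(6,1) + C(10,8)·C(6,0) = 720 + 45 = 765.
Probability = 765/12870 = 17/286.

17/286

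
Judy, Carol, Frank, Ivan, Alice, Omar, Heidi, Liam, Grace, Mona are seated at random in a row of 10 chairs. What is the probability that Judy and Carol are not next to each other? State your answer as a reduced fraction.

There are 10! = 3628800 arrangements.
Arrangements with Judy and Carol adjacent: 2·9! = 725760.
So not adjacent: 3628800 − 725760 = 2903040, probability 2903040/3628800 = 4/5.

4/5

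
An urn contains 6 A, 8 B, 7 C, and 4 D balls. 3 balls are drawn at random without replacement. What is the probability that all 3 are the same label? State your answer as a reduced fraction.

There are C(25,3) = 2300 ways to draw 3 balls.
All same label: C(6,3) + C(8,3) + C(7,3) + C(4,3) = 20 + 56 + 35 + 4 = 115.
Probability = 115/2300 = 1/20.

1/20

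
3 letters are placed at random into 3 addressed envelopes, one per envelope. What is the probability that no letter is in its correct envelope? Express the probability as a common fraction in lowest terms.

1/3

There are 3! = 6 assignments.
By inclusion-exclusion, assignments with no fixed points: C(3,0)·3! − C(3,1)·2! + C(3,2)·1! − C(3,3)·0! = 2.
Probability = 2/6 = 1/3.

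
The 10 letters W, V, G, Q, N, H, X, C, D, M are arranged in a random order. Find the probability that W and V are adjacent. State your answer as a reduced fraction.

1/5

There are 10! = 3628800 arrangements.
Treat W and V as a block: 9! arrangements of the blocks × 2 orders within the block = 2·362880 = 725760.
Probability = 725760/3628800 = 1/5.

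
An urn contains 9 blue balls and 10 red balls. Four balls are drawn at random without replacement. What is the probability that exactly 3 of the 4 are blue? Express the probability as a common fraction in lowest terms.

The sample space is all 4-subsets of the 19: C(19,4) = 3876.
Selections with exactly 3 blue: choose 3 of the 9 blue and 1 of the 10 red, C(9,3)·C(10,1) = 84·10 = 840.
Probability = 840/3876 = 70/323.

70/323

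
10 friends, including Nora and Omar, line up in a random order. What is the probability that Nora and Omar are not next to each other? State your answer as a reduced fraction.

There are 10! = 3628800 arrangements.
Arrangements with Nora and Omar adjacent: 2·9! = 725760.
So not adjacent: 3628800 − 725760 = 2903040, probability 2903040/3628800 = 4/5.

4/5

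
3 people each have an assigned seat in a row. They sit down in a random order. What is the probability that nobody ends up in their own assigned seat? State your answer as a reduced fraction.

1/3

There are 3! = 6 seatings.
By inclusion-exclusion, seatings with no fixed points: C(3,0)·3! − C(3,1)·2! + C(3,2)·1! − C(3,3)·0! = 2.
Probability = 2/6 = 1/3.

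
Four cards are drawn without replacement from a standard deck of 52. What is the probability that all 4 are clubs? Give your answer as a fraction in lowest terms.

11/4165

There are C(52,4) = 270725 possible 4-card hands.
Hands that are all clubs: C(13,4) = 715.
Probability = 715/270725 = 11/4165.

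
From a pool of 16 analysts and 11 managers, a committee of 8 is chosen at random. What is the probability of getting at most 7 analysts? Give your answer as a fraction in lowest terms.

There are C(27,8) = 2220075 ways to choose the 8.
The complement is exactly 8 analysts: C(16,8)·C(11,0) = 12870.
Probability = 1 − 12870/2220075 = 2207205/2220075 = 343/345.

343/345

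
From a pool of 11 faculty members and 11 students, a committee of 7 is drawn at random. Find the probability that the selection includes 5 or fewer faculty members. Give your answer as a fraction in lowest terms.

Total selections: C(22,7) = 170544.
Count the complement (more than 5 faculty members): C(11,6)·C(11,1) + C(11,7)·C(11,0) = 5082 + 330 = 5412.
Probability = 1 − 5412/170544 = 165132/170544 = 1251/1292.

1251/1292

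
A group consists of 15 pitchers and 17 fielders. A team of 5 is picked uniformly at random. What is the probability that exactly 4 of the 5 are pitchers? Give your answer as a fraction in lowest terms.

3315/28768

Total number of selections: C(32,5) = 201376.
Selections with exactly 4 pitchers: choose 4 of the 15 pitchers and 1 of the 17 fielders, C(15,4)·C(17,1) = 1365·17 = 23205.
Probability = 23205/201376 = 3315/28768.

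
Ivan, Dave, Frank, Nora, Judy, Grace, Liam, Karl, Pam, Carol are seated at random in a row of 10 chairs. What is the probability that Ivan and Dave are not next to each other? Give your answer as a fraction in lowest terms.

4/5

There are 10! = 3628800 arrangements.
Arrangements with Ivan and Dave adjacent: 2·9! = 725760.
So not adjacent: 3628800 − 725760 = 2903040, probability 2903040/3628800 = 4/5.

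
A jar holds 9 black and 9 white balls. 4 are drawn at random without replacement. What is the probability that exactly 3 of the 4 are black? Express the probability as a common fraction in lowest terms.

Total number of selections: C(18,4) = 3060.
Selections with exactly 3 black: choose 3 of the 9 black and 1 of the 9 white, C(9,3)·C(9,1) = 84·9 = 756.
Probability = 756/3060 = 21/85.

21/85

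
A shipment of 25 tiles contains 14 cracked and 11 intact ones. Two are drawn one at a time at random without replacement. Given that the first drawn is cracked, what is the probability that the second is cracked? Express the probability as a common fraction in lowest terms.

13/24

After removing one cracked, 24 remain: 13 cracked and 11 intact.
So the probability the next is cracked is 13/24.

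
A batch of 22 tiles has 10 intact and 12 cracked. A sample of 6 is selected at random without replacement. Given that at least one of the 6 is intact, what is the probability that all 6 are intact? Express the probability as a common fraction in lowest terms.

10/3509

Work in counts. Selections with at least one intact: C(22,6) − C(12,6) = 74613 − 924 = 73689.
Of those, selections where all 6 are intact: C(10,6) = 210.
Conditional probability = 210/73689 = 10/3509.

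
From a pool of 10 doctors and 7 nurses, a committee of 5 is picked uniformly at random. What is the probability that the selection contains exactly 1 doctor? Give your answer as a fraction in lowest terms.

25/442

There are C(17,5) = 6188 ways to choose 5 from 17.
Selections with exactly 1 doctor: choose 1 of the 10 doctors and 4 of the 7 nurses, C(10,1)·C(7,4) = 10·35 = 350.
Probability = 350/6188 = 25/442.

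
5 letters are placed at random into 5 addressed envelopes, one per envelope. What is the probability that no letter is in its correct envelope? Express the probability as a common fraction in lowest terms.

11/30

There are 5! = 120 assignments.
By inclusion-exclusion, assignments with no fixed points: C(5,0)·5! − C(5,1)·4! + C(5,2)·3! − C(5,3)·2! + C(5,4)·1! − C(5,5)·0! = 44.
Probability = 44/120 = 11/30.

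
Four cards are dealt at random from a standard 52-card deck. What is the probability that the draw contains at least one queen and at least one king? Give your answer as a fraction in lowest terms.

1332/20825

There are C(52,4) = 270725 possible draws.
By inclusion-exclusion on the complements, draws missing all queens or all kings: C(48,4) + C(48,4) − C(44,4) = 194580 + 194580 − 135751 = 253409.
So draws with at least one of each: 270725 − 253409 = 17316, probability 17316/270725 = 1332/20825.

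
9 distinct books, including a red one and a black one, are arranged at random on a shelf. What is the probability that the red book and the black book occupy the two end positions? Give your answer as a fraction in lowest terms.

There are 9! = 362880 arrangements.
Place the red book and the black book at the ends in 2 ways, arrange the remaining 7 in 7! = 5040 ways: 2·5040 = 10080.
Probability = 10080/362880 = 1/36.

1/36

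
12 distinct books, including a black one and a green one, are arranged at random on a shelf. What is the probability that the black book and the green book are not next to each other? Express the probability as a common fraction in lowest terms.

There are 12! = 479001600 arrangements.
Arrangements with the black book and the green book adjacent: 2·11! = 79833600.
So not adjacent: 479001600 − 79833600 = 399168000, probability 399168000/479001600 = 5/6.

5/6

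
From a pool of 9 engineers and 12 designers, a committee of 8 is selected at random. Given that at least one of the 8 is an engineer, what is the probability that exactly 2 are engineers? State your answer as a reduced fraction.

Work in counts. Selections with at least one engineer: C(21,8) − C(12,8) = 203490 − 495 = 202995.
Of those, selections where exactly 2 are engineers: C(9,2)·C(12,6) = 36·924 = 33264.
Conditional probability = 33264/202995 = 3696/22555.

3696/22555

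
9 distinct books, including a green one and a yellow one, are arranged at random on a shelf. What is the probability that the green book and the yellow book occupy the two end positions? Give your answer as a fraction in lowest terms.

There are 9! = 362880 arrangements.
Place the green book and the yellow book at the ends in 2 ways, arrange the remaining 7 in 7! = 5040 ways: 2·5040 = 10080.
Probability = 10080/362880 = 1/36.

1/36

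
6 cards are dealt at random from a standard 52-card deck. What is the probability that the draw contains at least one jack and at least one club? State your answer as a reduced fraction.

There are C(52,6) = 20358520 possible draws.
By inclusion-exclusion on the complements, draws missing all jacks or all clubs: C(48,6) + C(39,6) − C(36,6) = 12271512 + 3262623 − 1947792 = 13586343.
So draws with at least one of each: 20358520 − 13586343 = 6772177, probability 6772177/20358520.

6772177/20358520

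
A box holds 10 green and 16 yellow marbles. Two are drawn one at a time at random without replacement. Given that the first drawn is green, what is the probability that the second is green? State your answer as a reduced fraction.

After removing one green, 25 remain: 9 green and 16 yellow.
So the probability the next is green is 9/25.

9/25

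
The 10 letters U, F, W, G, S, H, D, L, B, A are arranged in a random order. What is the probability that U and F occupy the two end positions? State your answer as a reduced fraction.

1/45

There are 10! = 3628800 arrangements.
Place U and F at the ends in 2 ways, arrange the remaining 8 in 8! = 40320 ways: 2·40320 = 80640.
Probability = 80640/3628800 = 1/45.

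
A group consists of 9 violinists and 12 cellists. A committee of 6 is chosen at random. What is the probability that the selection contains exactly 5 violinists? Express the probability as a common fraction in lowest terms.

9/323

There are C(21,6) = 54264 ways to choose 6 from 21.
Selections with exactly 5 violinists: choose 5 of the 9 violinists and 1 of the 12 cellists, C(9,5)·C(12,1) = 126·12 = 1512.
Probability = 1512/54264 = 9/323.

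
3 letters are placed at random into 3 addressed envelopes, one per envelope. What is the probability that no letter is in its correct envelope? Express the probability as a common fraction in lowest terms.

There are 3! = 6 assignments.
By inclusion-exclusion, assignments with no fixed points: C(3,0)·3! − C(3,1)·2! + C(3,2)·1! − C(3,3)·0! = 2.
Probability = 2/6 = 1/3.

1/3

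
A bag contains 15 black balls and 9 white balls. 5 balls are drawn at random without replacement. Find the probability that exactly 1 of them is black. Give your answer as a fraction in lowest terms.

45/1012

There are C(24,5) = 42504 ways to choose 5 from 24.
Selections with exactly 1 black: choose 1 of the 15 black and 4 of the 9 white, C(15,1)·C(9,4) = 15·126 = 1890.
Probability = 1890/42504 = 45/1012.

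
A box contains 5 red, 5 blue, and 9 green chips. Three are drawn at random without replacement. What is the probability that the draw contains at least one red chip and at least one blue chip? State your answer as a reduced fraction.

325/969

There are C(19,3) = 969 possible draws.
By inclusion-exclusion on the complements, draws missing all red or all blue: C(14,3) + C(14,3) − C(9,3) = 364 + 364 − 84 = 644.
So draws with at least one of each: 969 − 644 = 325, probability 325/969.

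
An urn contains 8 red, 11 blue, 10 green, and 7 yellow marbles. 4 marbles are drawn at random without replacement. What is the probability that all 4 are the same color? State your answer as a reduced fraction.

There are C(36,4) = 58905 ways to draw 4 marbles.
All same color: C(8,4) + C(11,4) + C(10,4) + C(7,4) = 70 + 330 + 210 + 35 = 645.
Probability = 645/58905 = 43/3927.

43/3927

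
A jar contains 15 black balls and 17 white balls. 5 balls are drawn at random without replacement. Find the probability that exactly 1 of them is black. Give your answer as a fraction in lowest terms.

There are C(32,5) = 201376 ways to choose 5 from 32.
Selections with exactly 1 black: choose 1 of the 15 black and 4 of the 17 white, C(15,1)·C(17,4) = 15·2380 = 35700.
Probability = 35700/201376 = 1275/7192.

1275/7192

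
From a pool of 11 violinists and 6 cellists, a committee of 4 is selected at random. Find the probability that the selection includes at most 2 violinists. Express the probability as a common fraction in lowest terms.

There are C(17,4) = 2380 ways to choose the 4.
Count the complement (more than 2 violinists): C(11,3)·C(6,1) + C(11,4)·C(6,0) = 990 + 330 = 1320.
Probability = 1 − 1320/2380 = 1060/2380 = 53/119.

53/119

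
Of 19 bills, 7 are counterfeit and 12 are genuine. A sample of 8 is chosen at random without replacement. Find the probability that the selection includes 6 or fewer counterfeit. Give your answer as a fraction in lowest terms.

There are C(19,8) = 75582 ways to choose the 8.
The complement is exactly 7 counterfeit: C(7,7)·C(12,1) = 12.
Probability = 1 − 12/75582 = 75570/75582 = 12595/12597.

12595/12597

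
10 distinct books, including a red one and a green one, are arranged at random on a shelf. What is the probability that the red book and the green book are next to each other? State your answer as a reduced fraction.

1/5

There are 10! = 3628800 arrangements.
Treat the red book and the green book as a block: 9! arrangements of the blocks × 2 orders within the block = 2·362880 = 725760.
Probability = 725760/3628800 = 1/5.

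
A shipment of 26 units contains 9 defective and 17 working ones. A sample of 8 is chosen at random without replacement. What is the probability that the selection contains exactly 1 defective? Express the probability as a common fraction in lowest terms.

The sample space is all 8-subsets of the 26: C(26,8) = 1562275.
Selections with exactly 1 defective: choose 1 of the 9 defective and 7 of the 17 working, C(9,1)·C(17,7) = 9·19448 = 175032.
Probability = 175032/1562275 = 1224/10925.

1224/10925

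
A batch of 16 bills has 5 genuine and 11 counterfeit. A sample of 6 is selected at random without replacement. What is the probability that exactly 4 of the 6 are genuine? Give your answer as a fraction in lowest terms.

Total number of selections: C(16,6) = 8008.
Selections with exactly 4 genuine: choose 4 of the 5 genuine and 2 of the 11 counterfeit, C(5,4)·C(11,2) = 5·55 = 275.
Probability = 275/8008 = 25/728.

25/728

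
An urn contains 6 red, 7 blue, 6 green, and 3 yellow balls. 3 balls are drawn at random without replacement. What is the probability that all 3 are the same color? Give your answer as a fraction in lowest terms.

19/385

There are C(22,3) = 1540 ways to draw 3 balls.
All same color: C(6,3) + C(7,3) + C(6,3) + C(3,3) = 20 + 35 + 20 + 1 = 76.
Probability = 76/1540 = 19/385.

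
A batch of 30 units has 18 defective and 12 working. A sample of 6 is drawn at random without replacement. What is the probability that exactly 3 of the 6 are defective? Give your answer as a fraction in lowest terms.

11968/39585

Total number of selections: C(30,6) = 593775.
Selections with exactly 3 defective: choose 3 of the 18 defective and 3 of the 12 working, C(18,3)·C(12,3) = 816·220 = 179520.
Probability = 179520/593775 = 11968/39585.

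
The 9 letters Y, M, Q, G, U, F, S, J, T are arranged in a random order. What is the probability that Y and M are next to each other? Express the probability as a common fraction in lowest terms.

There are 9! = 362880 arrangements.
Treat Y and M as a block: 8! arrangements of the blocks × 2 orders within the block = 2·40320 = 80640.
Probability = 80640/362880 = 2/9.

2/9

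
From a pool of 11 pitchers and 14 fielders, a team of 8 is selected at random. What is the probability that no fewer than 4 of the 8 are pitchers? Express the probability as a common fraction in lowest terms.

661/1311

There are C(25,8) = 1081575 ways to choose the 8.
Count the complement (fewer than 4 pitchers): C(11,0)·C(14,8) + C(11,1)·C(14,7) + C(11,2)·C(14,6) + C(11,3)·C(14,5) = 3003 + 37752 + 165165 + 330330 = 536250.
Probability = 1 − 536250/1081575 = 545325/1081575 = 661/1311.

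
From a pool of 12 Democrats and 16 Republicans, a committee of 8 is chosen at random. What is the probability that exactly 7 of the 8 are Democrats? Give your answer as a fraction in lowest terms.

128/31395

There are C(28,8) = 3108105 ways to choose 8 from 28.
Selections with exactly 7 Democrats: choose 7 of the 12 Democrats and 1 of the 16 Republicans, C(12,7)·C(16,1) = 792·16 = 12672.
Probability = 12672/3108105 = 128/31395.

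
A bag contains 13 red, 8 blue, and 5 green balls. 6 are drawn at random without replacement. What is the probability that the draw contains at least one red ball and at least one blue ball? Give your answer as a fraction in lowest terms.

There are C(26,6) = 230230 possible draws.
By inclusion-exclusion on the complements, draws missing all red or all blue: C(13,6) + C(18,6) − C(5,6) = 1716 + 18564 − 0 = 20280.
So draws with at least one of each: 230230 − 20280 = 209950, probability 209950/230230 = 1615/1771.

1615/1771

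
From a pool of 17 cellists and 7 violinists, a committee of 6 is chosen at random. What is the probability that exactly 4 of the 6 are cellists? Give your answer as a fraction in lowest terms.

1785/4807

There are C(24,6) = 134596 ways to choose 6 from 24.
Selections with exactly 4 cellists: choose 4 of the 17 cellists and 2 of the 7 violinists, C(17,4)·C(7,2) = 2380·21 = 49980.
Probability = 49980/134596 = 1785/4807.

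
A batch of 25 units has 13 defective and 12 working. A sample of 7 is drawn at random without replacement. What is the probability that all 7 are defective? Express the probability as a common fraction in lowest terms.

There are C(25,7) = 480700 possible selections.
Selections with all defective: C(13,7) = 1716.
Probability = 1716/480700 = 39/10925.

39/10925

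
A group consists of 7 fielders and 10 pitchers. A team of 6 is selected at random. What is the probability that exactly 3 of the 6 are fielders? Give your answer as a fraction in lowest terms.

75/221

Total number of selections: C(17,6) = 12376.
Selections with exactly 3 fielders: choose 3 of the 7 fielders and 3 of the 10 pitchers, C(7,3)·C(10,3) = 35·120 = 4200.
Probability = 4200/12376 = 75/221.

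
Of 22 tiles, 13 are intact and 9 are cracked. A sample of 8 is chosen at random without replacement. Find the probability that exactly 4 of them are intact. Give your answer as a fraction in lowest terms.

91/323

The sample space is all 8-subsets of the 22: C(22,8) = 319770.
Selections with exactly 4 intact: choose 4 of the 13 intact and 4 of the 9 cracked, C(13,4)·C(9,4) = 715·126 = 90090.
Probability = 90090/319770 = 91/323.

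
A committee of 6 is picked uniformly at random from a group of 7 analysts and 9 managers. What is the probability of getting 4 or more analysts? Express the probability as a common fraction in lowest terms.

2/11

Total selections: C(16,6) = 8008.
Favorable selections (4 or more analysts): C(7,4)·C(9,2) + C(7,5)·C(9,1) + C(7,6)·C(9,0) = 1260 + 189 + 7 = 1456.
Probability = 1456/8008 = 2/11.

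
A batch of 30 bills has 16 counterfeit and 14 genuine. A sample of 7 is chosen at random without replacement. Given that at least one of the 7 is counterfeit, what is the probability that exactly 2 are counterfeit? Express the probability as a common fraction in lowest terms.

385/3257

Work in counts. Selections with at least one counterfeit: C(30,7) − C(14,7) = 2035800 − 3432 = 2032368.
Of those, selections where exactly 2 are counterfeit: C(16,2)·C(14,5) = 120·2002 = 240240.
Conditional probability = 240240/2032368 = 385/3257.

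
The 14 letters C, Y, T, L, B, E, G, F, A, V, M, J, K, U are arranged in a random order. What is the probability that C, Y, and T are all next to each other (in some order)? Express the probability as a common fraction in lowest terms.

3/91

There are 14! = 87178291200 arrangements.
Treat the three as one block: 12! placements × 3! orders within the block = 479001600·6 = 2874009600.
Probability = 2874009600/87178291200 = 3/91.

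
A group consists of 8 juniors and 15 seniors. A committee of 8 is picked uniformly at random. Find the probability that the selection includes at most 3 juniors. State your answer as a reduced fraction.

33293/44574

Total selections: C(23,8) = 490314.
Favorable selections (at most 3 juniors): C(8,0)·C(15,8) + C(8,1)·C(15,7) + C(8,2)·C(15,6) + C(8,3)·C(15,5) = 6435 + 51480 + 140140 + 168168 = 366223.
Probability = 366223/490314 = 33293/44574.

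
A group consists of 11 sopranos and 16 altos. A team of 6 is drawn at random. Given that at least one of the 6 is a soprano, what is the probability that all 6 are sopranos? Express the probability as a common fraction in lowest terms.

21/13091

Work in counts. Selections with at least one soprano: C(27,6) − C(16,6) = 296010 − 8008 = 288002.
Of those, selections where all 6 are sopranos: C(11,6) = 462.
Conditional probability = 462/288002 = 21/13091.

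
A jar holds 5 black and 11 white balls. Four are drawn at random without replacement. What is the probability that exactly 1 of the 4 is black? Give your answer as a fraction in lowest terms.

165/364

There are C(16,4) = 1820 ways to choose 4 from 16.
Selections with exactly 1 black: choose 1 of the 5 black and 3 of the 11 white, C(5,1)·C(11,3) = 5·165 = 825.
Probability = 825/1820 = 165/364.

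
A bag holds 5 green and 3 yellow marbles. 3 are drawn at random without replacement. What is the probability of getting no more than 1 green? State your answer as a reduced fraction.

There are C(8,3) = 56 ways to choose the 3.
Favorable selections (no more than 1 green): C(5,0)·C(3,3) + C(5,1)·C(3,2) = 1 + 15 = 16.
Probability = 16/56 = 2/7.

2/7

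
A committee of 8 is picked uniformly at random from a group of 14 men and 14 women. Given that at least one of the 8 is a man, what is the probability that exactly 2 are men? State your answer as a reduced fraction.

Work in counts. Selections with at least one man: C(28,8) − C(14,8) = 3108105 − 3003 = 3105102.
Of those, selections where exactly 2 are men: C(14,2)·C(14,6) = 91·3003 = 273273.
Conditional probability = 273273/3105102 = 91/1034.

91/1034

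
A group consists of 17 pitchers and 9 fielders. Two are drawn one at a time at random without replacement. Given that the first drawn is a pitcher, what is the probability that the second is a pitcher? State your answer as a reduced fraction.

16/25

After removing one pitcher, 25 remain: 16 pitchers and 9 fielders.
So the probability the next is a pitcher is 16/25.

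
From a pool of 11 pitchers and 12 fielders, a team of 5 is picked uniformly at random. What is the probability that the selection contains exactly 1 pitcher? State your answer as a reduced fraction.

495/3059

Total number of selections: C(23,5) = 33649.
Selections with exactly 1 pitcher: choose 1 of the 11 pitchers and 4 of the 12 fielders, C(11,1)·C(12,4) = 11·495 = 5445.
Probability = 5445/33649 = 495/3059.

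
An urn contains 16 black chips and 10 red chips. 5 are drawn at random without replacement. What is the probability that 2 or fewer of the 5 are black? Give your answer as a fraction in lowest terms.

4503/16445

There are C(26,5) = 65780 ways to choose the 5.
Favorable selections (2 or fewer black): C(16,0)·C(10,5) + C(16,1)·C(10,4) + C(16,2)·C(10,3) = 252 + 3360 + 14400 = 18012.
Probability = 18012/65780 = 4503/16445.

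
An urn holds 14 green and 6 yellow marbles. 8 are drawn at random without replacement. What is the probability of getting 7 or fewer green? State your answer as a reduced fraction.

Total selections: C(20,8) = 125970.
Favorable selections (7 or fewer green): C(14,2)·C(6,6) + C(14,3)·C(6,5) + C(14,4)·C(6,4) + C(14,5)·C(6,3) + C(14,6)·C(6,2) + C(14,7)·C(6,1) = 91 + 2184 + 15015 + 40040 + 45045 + 20592 = 122967.
Probability = 122967/125970 = 3153/3230.

3153/3230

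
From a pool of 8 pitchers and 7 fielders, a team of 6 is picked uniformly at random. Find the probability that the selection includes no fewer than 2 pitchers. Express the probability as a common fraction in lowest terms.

138/143

There are C(15,6) = 5005 ways to choose the 6.
Count the complement (fewer than 2 pitchers): C(8,0)·C(7,6) + C(8,1)·C(7,5) = 7 + 168 = 175.
Probability = 1 − 175/5005 = 4830/5005 = 138/143.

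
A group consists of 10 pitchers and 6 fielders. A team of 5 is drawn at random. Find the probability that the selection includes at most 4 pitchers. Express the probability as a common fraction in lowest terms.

There are C(16,5) = 4368 ways to choose the 5.
Favorable selections (at most 4 pitchers): C(10,0)·C(6,5) + C(10,1)·C(6,4) + C(10,2)·C(6,3) + C(10,3)·C(6,2) + C(10,4)·C(6,1) = 6 + 150 + 900 + 1800 + 1260 = 4116.
Probability = 4116/4368 = 49/52.

49/52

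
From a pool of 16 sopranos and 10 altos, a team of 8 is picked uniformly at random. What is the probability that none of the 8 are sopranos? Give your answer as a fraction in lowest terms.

There are C(26,8) = 1562275 possible selections.
Selections with no sopranos (all altos): C(10,8) = 45.
Probability = 45/1562275 = 9/312455.

9/312455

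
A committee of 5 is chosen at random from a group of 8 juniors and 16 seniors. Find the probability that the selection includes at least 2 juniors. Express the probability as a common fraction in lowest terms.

421/759

There are C(24,5) = 42504 ways to choose the 5.
Count the complement (fewer than 2 juniors): C(8,0)·C(16,5) + C(8,1)·C(16,4) = 4368 + 14560 = 18928.
Probability = 1 − 18928/42504 = 23576/42504 = 421/759.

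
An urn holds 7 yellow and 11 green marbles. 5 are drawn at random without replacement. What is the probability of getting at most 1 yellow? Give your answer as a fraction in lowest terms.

Total selections: C(18,5) = 8568.
Favorable selections (at most 1 yellow): C(7,0)·C(11,5) + C(7,1)·C(11,4) = 462 + 2310 = 2772.
Probability = 2772/8568 = 11/34.

11/34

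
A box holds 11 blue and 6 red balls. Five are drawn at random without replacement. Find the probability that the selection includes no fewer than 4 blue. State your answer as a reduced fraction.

There are C(17,5) = 6188 ways to choose the 5.
Favorable selections (no fewer than 4 blue): C(11,4)·C(6,1) + C(11,5)·C(6,0) = 1980 + 462 = 2442.
Probability = 2442/6188 = 1221/3094.

1221/3094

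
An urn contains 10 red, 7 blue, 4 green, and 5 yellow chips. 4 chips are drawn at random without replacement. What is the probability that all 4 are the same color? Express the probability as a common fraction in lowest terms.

There are C(26,4) = 14950 ways to draw 4 chips.
All same color: C(10,4) + C(7,4) + C(4,4) + C(5,4) = 210 + 35 + 1 + 5 = 251.
Probability = 251/14950.

251/14950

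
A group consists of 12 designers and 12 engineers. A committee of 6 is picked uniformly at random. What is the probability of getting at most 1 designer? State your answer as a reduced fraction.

237/3059

Total selections: C(24,6) = 134596.
Favorable selections (at most 1 designer): C(12,0)·C(12,6) + C(12,1)·C(12,5) = 924 + 9504 = 10428.
Probability = 10428/134596 = 237/3059.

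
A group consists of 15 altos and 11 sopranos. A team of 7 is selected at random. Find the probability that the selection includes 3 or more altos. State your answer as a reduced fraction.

Total selections: C(26,7) = 657800.
Count the complement (fewer than 3 altos): C(15,0)·C(11,7) + C(15,1)·C(11,6) + C(15,2)·C(11,5) = 330 + 6930 + 48510 = 55770.
Probability = 1 − 55770/657800 = 602030/657800 = 421/460.

421/460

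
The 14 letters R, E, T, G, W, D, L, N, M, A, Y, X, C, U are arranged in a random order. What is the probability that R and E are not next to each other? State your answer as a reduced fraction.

There are 14! = 87178291200 arrangements.
Arrangements with R and E adjacent: 2·13! = 12454041600.
So not adjacent: 87178291200 − 12454041600 = 74724249600, probability 74724249600/87178291200 = 6/7.

6/7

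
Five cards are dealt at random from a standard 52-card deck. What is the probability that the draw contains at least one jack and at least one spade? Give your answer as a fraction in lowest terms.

There are C(52,5) = 2598960 possible draws.
By inclusion-exclusion on the complements, draws missing all jacks or all spades: C(48,5) + C(39,5) − C(36,5) = 1712304 + 575757 − 376992 = 1911069.
So draws with at least one of each: 2598960 − 1911069 = 687891, probability 687891/2598960 = 229297/866320.

229297/866320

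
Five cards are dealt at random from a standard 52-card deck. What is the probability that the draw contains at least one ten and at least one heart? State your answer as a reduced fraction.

229297/866320

There are C(52,5) = 2598960 possible draws.
By inclusion-exclusion on the complements, draws missing all tens or all hearts: C(48,5) + C(39,5) − C(36,5) = 1712304 + 575757 − 376992 = 1911069.
So draws with at least one of each: 2598960 − 1911069 = 687891, probability 687891/2598960 = 229297/866320.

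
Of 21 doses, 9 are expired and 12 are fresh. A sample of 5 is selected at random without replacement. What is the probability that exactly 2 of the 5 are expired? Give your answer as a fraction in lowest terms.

There are C(21,5) = 20349 ways to choose 5 from 21.
Selections with exactly 2 expired: choose 2 of the 9 expired and 3 of the 12 fresh, C(9,2)·C(12,3) = 36·220 = 7920.
Probability = 7920/20349 = 880/2261.

880/2261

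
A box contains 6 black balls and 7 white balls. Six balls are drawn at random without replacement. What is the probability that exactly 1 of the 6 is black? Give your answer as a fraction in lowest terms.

The sample space is all 6-subsets of the 13: C(13,6) = 1716.
Selections with exactly 1 black: choose 1 of the 6 black and 5 of the 7 white, C(6,1)·C(7,5) = 6·21 = 126.
Probability = 126/1716 = 21/286.

21/286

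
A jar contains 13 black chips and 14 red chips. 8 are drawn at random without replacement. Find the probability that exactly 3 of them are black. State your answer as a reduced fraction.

4004/15525

The sample space is all 8-subsets of the 27: C(27,8) = 2220075.
Selections with exactly 3 black: choose 3 of the 13 black and 5 of the 14 red, C(13,3)·C(14,5) = 286·2002 = 572572.
Probability = 572572/2220075 = 4004/15525.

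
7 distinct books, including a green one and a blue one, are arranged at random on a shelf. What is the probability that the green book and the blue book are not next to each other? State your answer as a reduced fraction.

There are 7! = 5040 arrangements.
Arrangements with the green book and the blue book adjacent: 2·6! = 1440.
So not adjacent: 5040 − 1440 = 3600, probability 3600/5040 = 5/7.

5/7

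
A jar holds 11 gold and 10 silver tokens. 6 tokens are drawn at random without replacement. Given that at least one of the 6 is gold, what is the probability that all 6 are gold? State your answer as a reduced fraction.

Work in counts. Selections with at least one gold: C(21,6) − C(10,6) = 54264 − 210 = 54054.
Of those, selections where all 6 are gold: C(11,6) = 462.
Conditional probability = 462/54054 = 1/117.

1/117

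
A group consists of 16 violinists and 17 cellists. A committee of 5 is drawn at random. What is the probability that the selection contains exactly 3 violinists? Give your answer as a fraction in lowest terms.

9520/29667

There are C(33,5) = 237336 ways to choose 5 from 33.
Selections with exactly 3 violinists: choose 3 of the 16 violinists and 2 of the 17 cellists, C(16,3)·C(17,2) = 560·136 = 76160.
Probability = 76160/237336 = 9520/29667.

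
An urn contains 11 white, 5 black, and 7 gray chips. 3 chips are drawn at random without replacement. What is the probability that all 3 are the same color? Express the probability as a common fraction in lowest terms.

30/253

There are C(23,3) = 1771 ways to draw 3 chips.
All same color: C(11,3) + C(5,3) + C(7,3) = 165 + 10 + 35 = 210.
Probability = 210/1771 = 30/253.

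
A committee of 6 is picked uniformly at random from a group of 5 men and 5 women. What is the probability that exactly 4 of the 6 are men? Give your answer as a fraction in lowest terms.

Total number of selections: C(10,6) = 210.
Selections with exactly 4 men: choose 4 of the 5 men and 2 of the 5 women, C(5,4)·C(5,2) = 5·10 = 50.
Probability = 50/210 = 5/21.

5/21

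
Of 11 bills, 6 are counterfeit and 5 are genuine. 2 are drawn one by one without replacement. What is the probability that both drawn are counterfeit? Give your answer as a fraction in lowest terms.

Multiply the conditional probabilities at each draw: 6/11 · 5/10 = 30/110 = 3/11.

3/11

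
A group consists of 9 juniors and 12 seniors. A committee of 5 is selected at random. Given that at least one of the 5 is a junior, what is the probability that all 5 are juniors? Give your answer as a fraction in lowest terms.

14/2173

Work in counts. Selections with at least one junior: C(21,5) − C(12,5) = 20349 − 792 = 19557.
Of those, selections where all 5 are juniors: C(9,5) = 126.
Conditional probability = 126/19557 = 14/2173.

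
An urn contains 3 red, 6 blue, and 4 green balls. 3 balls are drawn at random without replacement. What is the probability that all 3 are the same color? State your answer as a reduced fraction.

25/286

There are C(13,3) = 286 ways to draw 3 balls.
All same color: C(3,3) + C(6,3) + C(4,3) = 1 + 20 + 4 = 25.
Probability = 25/286.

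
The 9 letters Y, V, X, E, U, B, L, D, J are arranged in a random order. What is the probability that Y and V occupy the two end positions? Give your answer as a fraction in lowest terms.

There are 9! = 362880 arrangements.
Place Y and V at the ends in 2 ways, arrange the remaining 7 in 7! = 5040 ways: 2·5040 = 10080.
Probability = 10080/362880 = 1/36.

1/36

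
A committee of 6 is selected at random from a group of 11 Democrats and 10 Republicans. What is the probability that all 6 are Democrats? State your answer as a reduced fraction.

11/1292

There are C(21,6) = 54264 possible selections.
Selections with all Democrats: C(11,6) = 462.
Probability = 462/54264 = 11/1292.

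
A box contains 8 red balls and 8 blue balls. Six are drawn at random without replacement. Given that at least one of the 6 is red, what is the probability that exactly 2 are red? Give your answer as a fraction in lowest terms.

14/57

Work in counts. Selections with at least one red: C(16,6) − C(8,6) = 8008 − 28 = 7980.
Of those, selections where exactly 2 are red: C(8,2)·C(8,4) = 28·70 = 1960.
Conditional probability = 1960/7980 = 14/57.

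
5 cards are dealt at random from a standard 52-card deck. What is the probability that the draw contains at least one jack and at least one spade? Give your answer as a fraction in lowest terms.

There are C(52,5) = 2598960 possible draws.
By inclusion-exclusion on the complements, draws missing all jacks or all spades: C(48,5) + C(39,5) − C(36,5) = 1712304 + 575757 − 376992 = 1911069.
So draws with at least one of each: 2598960 − 1911069 = 687891, probability 687891/2598960 = 229297/866320.

229297/866320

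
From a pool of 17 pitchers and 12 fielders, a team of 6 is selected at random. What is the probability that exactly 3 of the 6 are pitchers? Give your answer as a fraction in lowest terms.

7480/23751

There are C(29,6) = 475020 ways to choose 6 from 29.
Selections with exactly 3 pitchers: choose 3 of the 17 pitchers and 3 of the 12 fielders, C(17,3)·C(12,3) = 680·220 = 149600.
Probability = 149600/475020 = 7480/23751.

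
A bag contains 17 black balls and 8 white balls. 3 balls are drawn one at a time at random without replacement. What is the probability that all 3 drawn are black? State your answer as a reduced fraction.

34/115

Multiply the conditional probabilities at each draw: 17/25 · 16/24 · 15/23 = 4080/13800 = 34/115.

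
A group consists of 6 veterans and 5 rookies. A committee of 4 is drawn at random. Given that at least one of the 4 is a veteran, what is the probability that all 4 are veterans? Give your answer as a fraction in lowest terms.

Work in counts. Selections with at least one veteran: C(11,4) − C(5,4) = 330 − 5 = 325.
Of those, selections where all 4 are veterans: C(6,4) = 15.
Conditional probability = 15/325 = 3/65.

3/65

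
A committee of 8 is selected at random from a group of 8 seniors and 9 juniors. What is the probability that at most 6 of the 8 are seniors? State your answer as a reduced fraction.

24237/24310

There are C(17,8) = 24310 ways to choose the 8.
Count the complement (more than 6 seniors): C(8,7)·C(9,1) + C(8,8)·C(9,0) = 72 + 1 = 73.
Probability = 1 − 73/24310 = 24237/24310.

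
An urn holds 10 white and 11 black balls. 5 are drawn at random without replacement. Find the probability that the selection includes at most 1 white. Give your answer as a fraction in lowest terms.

There are C(21,5) = 20349 ways to choose the 5.
Favorable selections (at most 1 white): C(10,0)·C(11,5) + C(10,1)·C(11,4) = 462 + 3300 = 3762.
Probability = 3762/20349 = 22/119.

22/119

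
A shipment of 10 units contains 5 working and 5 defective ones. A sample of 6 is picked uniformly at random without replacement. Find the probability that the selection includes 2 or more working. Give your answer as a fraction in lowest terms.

41/42

There are C(10,6) = 210 ways to choose the 6.
The complement is exactly 1 working: C(5,1)·C(5,5) = 5.
Probability = 1 − 5/210 = 205/210 = 41/42.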